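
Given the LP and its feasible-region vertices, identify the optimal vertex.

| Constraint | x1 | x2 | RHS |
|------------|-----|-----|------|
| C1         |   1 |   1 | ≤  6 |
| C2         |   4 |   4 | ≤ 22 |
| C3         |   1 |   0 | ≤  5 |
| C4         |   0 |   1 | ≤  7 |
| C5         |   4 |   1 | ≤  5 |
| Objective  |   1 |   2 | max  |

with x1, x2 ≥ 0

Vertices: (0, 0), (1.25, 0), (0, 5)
(0, 5) with z = 10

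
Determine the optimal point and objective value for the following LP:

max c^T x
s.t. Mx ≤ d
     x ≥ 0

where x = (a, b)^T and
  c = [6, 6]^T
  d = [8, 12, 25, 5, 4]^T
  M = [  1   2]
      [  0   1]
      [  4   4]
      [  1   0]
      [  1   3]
Each vertex is the intersection of two constraint boundaries that also satisfies all remaining constraints:
  a = 0 and b = 0 → (0, 0)
  a + 3b = 4 and b = 0 → (4, 0)
  a + 3b = 4 and a = 0 → (0, 1.333)

Evaluating z = 6a + 6b at each vertex:
  (0, 0): z = 0
  (4, 0): z = 24
  (0, 1.333): z = 8

The maximum is at (4, 0) with z = 24.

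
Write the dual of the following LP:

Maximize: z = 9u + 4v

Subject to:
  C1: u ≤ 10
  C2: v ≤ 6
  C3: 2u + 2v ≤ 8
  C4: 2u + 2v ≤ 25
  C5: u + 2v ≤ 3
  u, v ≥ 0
Minimize: z = 10y1 + 6y2 + 8y3 + 25y4 + 3y5

Subject to:
  C1: -y1 - 2y3 - 2y4 - y5 ≤ -9
  C2: -y2 - 2y3 - 2y4 - 2y5 ≤ -4
  y1, y2, y3, y4, y5 ≥ 0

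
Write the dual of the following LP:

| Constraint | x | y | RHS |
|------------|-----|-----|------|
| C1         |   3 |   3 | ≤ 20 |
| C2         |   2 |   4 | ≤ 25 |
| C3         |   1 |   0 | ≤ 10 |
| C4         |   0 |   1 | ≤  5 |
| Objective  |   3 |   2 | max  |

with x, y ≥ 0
Minimize: z = 20y1 + 25y2 + 10y3 + 5y4

Subject to:
  C1: -3y1 - 2y2 - y3 ≤ -3
  C2: -3y1 - 4y2 - y4 ≤ -2
  y1, y2, y3, y4 ≥ 0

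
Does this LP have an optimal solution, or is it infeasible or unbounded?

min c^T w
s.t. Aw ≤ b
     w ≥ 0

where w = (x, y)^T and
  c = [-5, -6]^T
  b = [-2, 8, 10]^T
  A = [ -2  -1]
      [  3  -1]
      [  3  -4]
Feasible point: (1, 0) satisfies every constraint, so the LP is feasible.
Direction d = (0, 1): for each constraint row a, a·d ≤ 0 —
  (-2)(0) + (-1)(1) = -1 ≤ 0
  (3)(0) + (-1)(1) = -1 ≤ 0
  (3)(0) + (-4)(1) = -4 ≤ 0
and d ≥ 0, so (1, 0) + t·d stays feasible for every t ≥ 0. Along this ray z = -5x - 6y changes by -6 per unit t, so z → −∞.

Unbounded — the objective can decrease without bound over the feasible region.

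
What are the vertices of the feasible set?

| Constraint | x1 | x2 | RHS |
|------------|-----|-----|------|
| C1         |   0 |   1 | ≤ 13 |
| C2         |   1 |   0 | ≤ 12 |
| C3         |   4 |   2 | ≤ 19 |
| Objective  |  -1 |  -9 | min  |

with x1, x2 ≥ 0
Each vertex is the intersection of two constraint boundaries that also satisfies all remaining constraints:
  x1 = 0 and x2 = 0 → (0, 0)
  4x1 + 2x2 = 19 and x2 = 0 → (4.75, 0)
  4x1 + 2x2 = 19 and x1 = 0 → (0, 9.5)

Vertices: (0, 0), (4.75, 0), (0, 9.5)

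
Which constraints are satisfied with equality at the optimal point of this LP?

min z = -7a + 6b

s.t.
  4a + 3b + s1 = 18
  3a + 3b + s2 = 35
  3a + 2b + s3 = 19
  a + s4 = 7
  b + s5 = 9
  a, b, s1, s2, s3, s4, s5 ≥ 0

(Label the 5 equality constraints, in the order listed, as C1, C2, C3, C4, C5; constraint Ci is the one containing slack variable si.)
Optimal: a = 4.5, b = 0
Binding: C1, b ≥ 0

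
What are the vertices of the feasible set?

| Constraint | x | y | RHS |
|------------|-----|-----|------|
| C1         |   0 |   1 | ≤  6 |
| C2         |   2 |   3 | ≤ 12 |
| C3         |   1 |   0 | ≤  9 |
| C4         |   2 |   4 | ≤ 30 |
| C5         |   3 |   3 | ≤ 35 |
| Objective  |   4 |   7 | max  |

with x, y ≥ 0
Each vertex is the intersection of two constraint boundaries that also satisfies all remaining constraints:
  x = 0 and y = 0 → (0, 0)
  2x + 3y = 12 and y = 0 → (6, 0)
  2x + 3y = 12 and x = 0 → (0, 4)

Vertices: (0, 0), (6, 0), (0, 4)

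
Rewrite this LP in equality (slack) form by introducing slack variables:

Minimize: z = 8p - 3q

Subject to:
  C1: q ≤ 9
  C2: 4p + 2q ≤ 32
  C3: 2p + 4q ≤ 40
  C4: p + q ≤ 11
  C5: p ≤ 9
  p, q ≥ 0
min z = 8p - 3q

s.t.
  q + s1 = 9
  4p + 2q + s2 = 32
  2p + 4q + s3 = 40
  p + q + s4 = 11
  p + s5 = 9
  p, q, s1, s2, s3, s4, s5 ≥ 0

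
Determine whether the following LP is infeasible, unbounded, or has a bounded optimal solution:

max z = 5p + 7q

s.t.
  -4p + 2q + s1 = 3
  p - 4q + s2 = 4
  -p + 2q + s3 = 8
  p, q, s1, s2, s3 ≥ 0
Feasible point: (0, 0) satisfies every constraint, so the LP is feasible.
Direction d = (4, 1): for each constraint row a, a·d ≤ 0 —
  (-4)(4) + (2)(1) = -14 ≤ 0
  (1)(4) + (-4)(1) = 0 ≤ 0
  (-1)(4) + (2)(1) = -2 ≤ 0
and d ≥ 0, so (0, 0) + t·d stays feasible for every t ≥ 0. Along this ray z = 5p + 7q changes by 27 per unit t, so z → +∞.

Unbounded: there is a feasible ray along which z → +∞.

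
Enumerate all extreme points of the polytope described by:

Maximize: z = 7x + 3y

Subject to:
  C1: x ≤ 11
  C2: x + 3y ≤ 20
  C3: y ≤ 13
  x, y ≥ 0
Each vertex is the intersection of two constraint boundaries that also satisfies all remaining constraints:
  x = 0 and y = 0 → (0, 0)
  x = 11 and y = 0 → (11, 0)
  x = 11 and x + 3y = 20 → (11, 3)
  x + 3y = 20 and x = 0 → (0, 6.667)

Vertices: (0, 0), (11, 0), (11, 3), (0, 6.667)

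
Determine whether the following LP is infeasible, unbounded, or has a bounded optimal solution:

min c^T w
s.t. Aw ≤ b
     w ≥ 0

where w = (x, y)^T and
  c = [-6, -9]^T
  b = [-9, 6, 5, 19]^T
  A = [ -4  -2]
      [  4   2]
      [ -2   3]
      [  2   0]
One constraint requires 4x + 2y ≤ 6, while the constraint -4x - 2y ≤ -9 is equivalent to 4x + 2y ≥ 9. Together they would need 9 ≤ 4x + 2y ≤ 6, which is impossible since 9 > 6. No point satisfies all constraints.

Infeasible — the constraint set is empty.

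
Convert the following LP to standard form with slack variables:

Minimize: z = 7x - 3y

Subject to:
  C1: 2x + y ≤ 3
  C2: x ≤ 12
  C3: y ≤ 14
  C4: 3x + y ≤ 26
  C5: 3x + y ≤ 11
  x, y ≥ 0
min z = 7x - 3y

s.t.
  2x + y + s1 = 3
  x + s2 = 12
  y + s3 = 14
  3x + y + s4 = 26
  3x + y + s5 = 11
  x, y, s1, s2, s3, s4, s5 ≥ 0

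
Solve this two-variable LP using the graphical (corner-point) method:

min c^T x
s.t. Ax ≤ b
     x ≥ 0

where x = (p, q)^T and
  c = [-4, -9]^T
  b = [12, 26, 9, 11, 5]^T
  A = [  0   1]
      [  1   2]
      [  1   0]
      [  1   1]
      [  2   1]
Each vertex is the intersection of two constraint boundaries that also satisfies all remaining constraints:
  p = 0 and q = 0 → (0, 0)
  2p + q = 5 and q = 0 → (2.5, 0)
  2p + q = 5 and p = 0 → (0, 5)

Evaluating z = -4p - 9q at each vertex:
  (0, 0): z = 0
  (2.5, 0): z = -10
  (0, 5): z = -45

The minimum is at (0, 5) with z = -45.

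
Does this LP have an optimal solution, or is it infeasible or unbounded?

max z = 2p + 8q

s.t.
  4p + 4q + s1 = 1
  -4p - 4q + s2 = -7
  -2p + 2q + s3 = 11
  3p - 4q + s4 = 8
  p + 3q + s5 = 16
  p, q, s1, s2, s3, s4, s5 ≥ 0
The row 4p + 4q + s1 = 1 with s1 ≥ 0 requires 4p + 4q ≤ 1, while the row -4p - 4q + s2 = -7 with s2 ≥ 0 is equivalent to 4p + 4q ≥ 7. Together they would need 7 ≤ 4p + 4q ≤ 1, which is impossible since 7 > 1. No point satisfies all constraints.

Infeasible — the constraint set is empty.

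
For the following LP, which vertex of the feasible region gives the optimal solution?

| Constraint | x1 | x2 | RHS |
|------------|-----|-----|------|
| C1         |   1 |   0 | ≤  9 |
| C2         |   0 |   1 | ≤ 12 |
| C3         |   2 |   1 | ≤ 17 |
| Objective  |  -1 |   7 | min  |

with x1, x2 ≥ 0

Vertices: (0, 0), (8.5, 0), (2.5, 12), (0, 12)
Evaluating z = -x1 + 7x2 at each vertex:
  (0, 0): z = 0
  (8.5, 0): z = -8.5
  (2.5, 12): z = 81.5
  (0, 12): z = 84

The smallest value is z = -8.5, attained at (8.5, 0).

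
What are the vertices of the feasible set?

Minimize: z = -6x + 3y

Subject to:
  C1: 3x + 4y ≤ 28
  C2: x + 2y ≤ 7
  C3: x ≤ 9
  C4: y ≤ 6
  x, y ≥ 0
Each vertex is the intersection of two constraint boundaries that also satisfies all remaining constraints:
  x = 0 and y = 0 → (0, 0)
  x + 2y = 7 and y = 0 → (7, 0)
  x + 2y = 7 and x = 0 → (0, 3.5)

Vertices: (0, 0), (7, 0), (0, 3.5)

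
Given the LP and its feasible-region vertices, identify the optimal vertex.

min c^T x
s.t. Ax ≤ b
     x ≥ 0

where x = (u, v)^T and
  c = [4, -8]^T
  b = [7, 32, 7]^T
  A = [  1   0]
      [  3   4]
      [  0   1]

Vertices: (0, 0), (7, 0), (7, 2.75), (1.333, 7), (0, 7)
(0, 7) with z = -56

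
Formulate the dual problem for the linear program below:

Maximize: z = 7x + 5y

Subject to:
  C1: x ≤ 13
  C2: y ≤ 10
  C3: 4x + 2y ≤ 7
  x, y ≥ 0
Minimize: z = 13y1 + 10y2 + 7y3

Subject to:
  C1: -y1 - 4y3 ≤ -7
  C2: -y2 - 2y3 ≤ -5
  y1, y2, y3 ≥ 0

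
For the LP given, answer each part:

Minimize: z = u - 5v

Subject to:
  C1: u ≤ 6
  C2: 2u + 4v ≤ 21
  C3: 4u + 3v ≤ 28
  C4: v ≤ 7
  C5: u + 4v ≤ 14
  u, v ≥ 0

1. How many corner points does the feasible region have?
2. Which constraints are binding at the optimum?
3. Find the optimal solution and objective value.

1. 5
2. C5, u ≥ 0
3. u = 0, v = 3.5, z = -17.5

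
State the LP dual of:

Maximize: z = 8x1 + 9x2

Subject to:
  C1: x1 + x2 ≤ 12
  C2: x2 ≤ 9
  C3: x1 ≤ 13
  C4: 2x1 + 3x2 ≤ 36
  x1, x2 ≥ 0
Minimize: z = 12y1 + 9y2 + 13y3 + 36y4

Subject to:
  C1: -y1 - y3 - 2y4 ≤ -8
  C2: -y1 - y2 - 3y4 ≤ -9
  y1, y2, y3, y4 ≥ 0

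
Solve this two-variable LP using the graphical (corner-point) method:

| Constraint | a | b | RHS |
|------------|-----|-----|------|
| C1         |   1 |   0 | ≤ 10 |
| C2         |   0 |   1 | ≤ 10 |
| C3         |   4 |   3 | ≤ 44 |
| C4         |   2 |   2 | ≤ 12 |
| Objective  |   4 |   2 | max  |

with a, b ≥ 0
Each vertex is the intersection of two constraint boundaries that also satisfies all remaining constraints:
  a = 0 and b = 0 → (0, 0)
  2a + 2b = 12 and b = 0 → (6, 0)
  2a + 2b = 12 and a = 0 → (0, 6)

Evaluating z = 4a + 2b at each vertex:
  (0, 0): z = 0
  (6, 0): z = 24
  (0, 6): z = 12

The maximum is at (6, 0) with z = 24.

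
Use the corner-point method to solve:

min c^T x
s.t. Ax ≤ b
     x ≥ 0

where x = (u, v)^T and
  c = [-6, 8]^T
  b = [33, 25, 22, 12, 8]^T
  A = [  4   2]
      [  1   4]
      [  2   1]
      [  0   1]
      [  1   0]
u = 8, v = 0, z = -48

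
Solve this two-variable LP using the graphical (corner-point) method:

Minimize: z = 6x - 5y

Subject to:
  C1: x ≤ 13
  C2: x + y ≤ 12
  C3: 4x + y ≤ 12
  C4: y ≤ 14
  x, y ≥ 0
x = 0, y = 12, z = -60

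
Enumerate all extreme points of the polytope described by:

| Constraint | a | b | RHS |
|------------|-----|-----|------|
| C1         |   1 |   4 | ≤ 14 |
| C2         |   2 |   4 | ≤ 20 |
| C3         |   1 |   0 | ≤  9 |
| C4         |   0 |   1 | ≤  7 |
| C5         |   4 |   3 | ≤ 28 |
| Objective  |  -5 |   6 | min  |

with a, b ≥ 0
Each vertex is the intersection of two constraint boundaries that also satisfies all remaining constraints:
  a = 0 and b = 0 → (0, 0)
  4a + 3b = 28 and b = 0 → (7, 0)
  a + 4b = 14 and 4a + 3b = 28 → (5.385, 2.154)
  a + 4b = 14 and a = 0 → (0, 3.5)

Vertices: (0, 0), (7, 0), (5.385, 2.154), (0, 3.5)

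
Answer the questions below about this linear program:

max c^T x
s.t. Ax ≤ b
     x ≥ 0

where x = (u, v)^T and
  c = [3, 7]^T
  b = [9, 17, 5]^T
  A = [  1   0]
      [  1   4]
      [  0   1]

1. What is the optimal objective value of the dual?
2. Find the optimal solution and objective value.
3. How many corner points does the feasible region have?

1. 41 (by strong duality, equal to the primal optimum)
2. u = 9, v = 2, z = 41
3. 4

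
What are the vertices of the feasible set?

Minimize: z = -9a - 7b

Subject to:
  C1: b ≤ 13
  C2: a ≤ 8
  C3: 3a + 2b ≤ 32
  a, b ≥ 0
Each vertex is the intersection of two constraint boundaries that also satisfies all remaining constraints:
  a = 0 and b = 0 → (0, 0)
  a = 8 and b = 0 → (8, 0)
  a = 8 and 3a + 2b = 32 → (8, 4)
  b = 13 and 3a + 2b = 32 → (2, 13)
  b = 13 and a = 0 → (0, 13)

Vertices: (0, 0), (8, 0), (8, 4), (2, 13), (0, 13)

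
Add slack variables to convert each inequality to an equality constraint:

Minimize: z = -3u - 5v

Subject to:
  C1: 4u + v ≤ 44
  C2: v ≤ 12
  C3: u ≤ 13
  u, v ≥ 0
min z = -3u - 5v

s.t.
  4u + v + s1 = 44
  v + s2 = 12
  u + s3 = 13
  u, v, s1, s2, s3 ≥ 0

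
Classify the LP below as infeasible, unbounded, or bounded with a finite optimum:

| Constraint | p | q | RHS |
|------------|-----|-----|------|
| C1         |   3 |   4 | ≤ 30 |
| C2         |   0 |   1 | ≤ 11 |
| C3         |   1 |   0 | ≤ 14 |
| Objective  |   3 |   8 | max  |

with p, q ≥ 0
The point (0, 7.5) satisfies every constraint, so the LP is feasible; the constraints give p ≤ 14 and q ≤ 11, which with p, q ≥ 0 keep the feasible region inside a bounded box. A feasible, bounded LP attains a finite optimum at a vertex.

Evaluating z = 3p + 8q at each vertex:
  (0, 0): z = 0
  (10, 0): z = 30
  (0, 7.5): z = 60

Bounded optimum: z* = 60 at (0, 7.5).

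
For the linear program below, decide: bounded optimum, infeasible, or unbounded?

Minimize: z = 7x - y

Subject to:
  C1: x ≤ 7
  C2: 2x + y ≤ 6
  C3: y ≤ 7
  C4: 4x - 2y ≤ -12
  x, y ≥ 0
The point (0, 6) satisfies every constraint, so the LP is feasible; the constraints give x ≤ 7 and y ≤ 7, which with x, y ≥ 0 keep the feasible region inside a bounded box. A feasible, bounded LP attains a finite optimum at a vertex.

Evaluating z = 7x - y at each vertex:
  (0, 6): z = -6

Bounded optimum: z* = -6 at (0, 6).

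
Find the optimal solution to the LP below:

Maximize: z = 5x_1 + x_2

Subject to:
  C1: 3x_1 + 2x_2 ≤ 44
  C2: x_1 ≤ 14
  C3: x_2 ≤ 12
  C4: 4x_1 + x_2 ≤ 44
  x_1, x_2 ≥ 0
x_1 = 11, x_2 = 0, z = 55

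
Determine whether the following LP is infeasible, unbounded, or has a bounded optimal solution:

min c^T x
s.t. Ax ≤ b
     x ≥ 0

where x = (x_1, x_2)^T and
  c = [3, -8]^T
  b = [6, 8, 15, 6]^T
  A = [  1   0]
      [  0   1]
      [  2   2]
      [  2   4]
The point (0, 1.5) satisfies every constraint, so the LP is feasible; the constraints give x_1 ≤ 6 and x_2 ≤ 8, which with x_1, x_2 ≥ 0 keep the feasible region inside a bounded box. A feasible, bounded LP attains a finite optimum at a vertex.

Evaluating z = 3x_1 - 8x_2 at each vertex:
  (0, 0): z = 0
  (3, 0): z = 9
  (0, 1.5): z = -12

Bounded optimum: z* = -12 at (0, 1.5).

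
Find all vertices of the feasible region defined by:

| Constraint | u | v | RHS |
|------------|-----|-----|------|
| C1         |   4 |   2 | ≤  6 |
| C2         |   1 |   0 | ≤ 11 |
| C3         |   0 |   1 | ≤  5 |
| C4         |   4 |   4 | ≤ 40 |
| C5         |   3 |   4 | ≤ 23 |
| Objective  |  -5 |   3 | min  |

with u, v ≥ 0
Each vertex is the intersection of two constraint boundaries that also satisfies all remaining constraints:
  u = 0 and v = 0 → (0, 0)
  4u + 2v = 6 and v = 0 → (1.5, 0)
  4u + 2v = 6 and u = 0 → (0, 3)

Vertices: (0, 0), (1.5, 0), (0, 3)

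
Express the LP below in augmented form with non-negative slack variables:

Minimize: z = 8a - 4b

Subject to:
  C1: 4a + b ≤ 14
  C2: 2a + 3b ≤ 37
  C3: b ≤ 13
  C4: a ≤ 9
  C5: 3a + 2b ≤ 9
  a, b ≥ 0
min z = 8a - 4b

s.t.
  4a + b + s1 = 14
  2a + 3b + s2 = 37
  b + s3 = 13
  a + s4 = 9
  3a + 2b + s5 = 9
  a, b, s1, s2, s3, s4, s5 ≥ 0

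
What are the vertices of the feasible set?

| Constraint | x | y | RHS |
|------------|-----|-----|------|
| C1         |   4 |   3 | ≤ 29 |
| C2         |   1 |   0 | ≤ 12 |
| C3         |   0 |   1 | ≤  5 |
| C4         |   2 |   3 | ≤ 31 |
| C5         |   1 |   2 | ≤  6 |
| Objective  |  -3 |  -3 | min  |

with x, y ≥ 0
Each vertex is the intersection of two constraint boundaries that also satisfies all remaining constraints:
  x = 0 and y = 0 → (0, 0)
  x + 2y = 6 and y = 0 → (6, 0)
  x + 2y = 6 and x = 0 → (0, 3)

Vertices: (0, 0), (6, 0), (0, 3)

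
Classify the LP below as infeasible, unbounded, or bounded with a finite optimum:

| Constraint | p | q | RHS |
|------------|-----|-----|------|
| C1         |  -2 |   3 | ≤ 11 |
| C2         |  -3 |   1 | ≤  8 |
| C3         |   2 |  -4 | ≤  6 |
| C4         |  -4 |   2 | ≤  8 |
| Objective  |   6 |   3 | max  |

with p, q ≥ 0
Feasible point: (0, 0) satisfies every constraint, so the LP is feasible.
Direction d = (3, 2): for each constraint row a, a·d ≤ 0 —
  (-2)(3) + (3)(2) = 0 ≤ 0
  (-3)(3) + (1)(2) = -7 ≤ 0
  (2)(3) + (-4)(2) = -2 ≤ 0
  (-4)(3) + (2)(2) = -8 ≤ 0
and d ≥ 0, so (0, 0) + t·d stays feasible for every t ≥ 0. Along this ray z = 6p + 3q changes by 24 per unit t, so z → +∞.

The LP is unbounded; z can be made arbitrarily large.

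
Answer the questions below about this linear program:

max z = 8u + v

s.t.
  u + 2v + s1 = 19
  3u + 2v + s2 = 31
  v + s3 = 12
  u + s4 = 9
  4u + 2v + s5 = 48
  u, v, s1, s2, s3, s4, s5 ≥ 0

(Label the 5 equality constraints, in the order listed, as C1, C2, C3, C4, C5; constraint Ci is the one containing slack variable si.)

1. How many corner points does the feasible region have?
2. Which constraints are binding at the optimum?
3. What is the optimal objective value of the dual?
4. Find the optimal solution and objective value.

1. 5
2. C2, C4
3. 74 (by strong duality, equal to the primal optimum)
4. u = 9, v = 2, z = 74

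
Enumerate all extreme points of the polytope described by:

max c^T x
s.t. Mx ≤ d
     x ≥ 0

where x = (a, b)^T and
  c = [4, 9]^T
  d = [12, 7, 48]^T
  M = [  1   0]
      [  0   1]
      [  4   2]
Each vertex is the intersection of two constraint boundaries that also satisfies all remaining constraints:
  a = 0 and b = 0 → (0, 0)
  a = 12 and 4a + 2b = 48 → (12, 0)
  b = 7 and 4a + 2b = 48 → (8.5, 7)
  b = 7 and a = 0 → (0, 7)

Vertices: (0, 0), (12, 0), (8.5, 7), (0, 7)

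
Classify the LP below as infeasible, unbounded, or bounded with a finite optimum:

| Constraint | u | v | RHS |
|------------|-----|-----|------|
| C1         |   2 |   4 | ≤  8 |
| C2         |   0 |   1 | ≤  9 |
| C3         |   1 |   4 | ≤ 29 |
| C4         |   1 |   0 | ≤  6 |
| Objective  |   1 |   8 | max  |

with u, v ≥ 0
The point (0, 2) satisfies every constraint, so the LP is feasible; the constraints give u ≤ 6 and v ≤ 9, which with u, v ≥ 0 keep the feasible region inside a bounded box. A feasible, bounded LP attains a finite optimum at a vertex.

Feasible with finite optimum z* = 16 at (0, 2).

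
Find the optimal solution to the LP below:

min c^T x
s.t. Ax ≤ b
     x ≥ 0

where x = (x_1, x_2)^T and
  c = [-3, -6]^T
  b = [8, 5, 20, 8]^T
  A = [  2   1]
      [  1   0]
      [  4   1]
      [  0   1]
x_1 = 0, x_2 = 8, z = -48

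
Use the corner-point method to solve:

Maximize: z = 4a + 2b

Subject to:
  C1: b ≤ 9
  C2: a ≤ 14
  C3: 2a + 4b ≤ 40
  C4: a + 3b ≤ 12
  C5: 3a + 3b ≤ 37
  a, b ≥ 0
a = 12, b = 0, z = 48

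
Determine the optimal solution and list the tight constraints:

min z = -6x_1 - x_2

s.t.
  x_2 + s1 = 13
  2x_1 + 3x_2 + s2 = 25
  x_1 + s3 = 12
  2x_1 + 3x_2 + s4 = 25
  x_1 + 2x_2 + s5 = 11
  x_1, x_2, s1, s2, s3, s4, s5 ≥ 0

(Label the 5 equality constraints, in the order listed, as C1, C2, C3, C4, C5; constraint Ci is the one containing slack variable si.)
Optimal: x_1 = 11, x_2 = 0
Binding: C5, x_2 ≥ 0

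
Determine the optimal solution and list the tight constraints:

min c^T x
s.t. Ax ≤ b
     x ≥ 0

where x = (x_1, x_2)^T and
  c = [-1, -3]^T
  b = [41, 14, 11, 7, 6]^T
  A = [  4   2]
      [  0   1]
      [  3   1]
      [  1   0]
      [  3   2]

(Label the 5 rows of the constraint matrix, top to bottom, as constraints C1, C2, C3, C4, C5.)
Optimal: x_1 = 0, x_2 = 3
Binding: C5, x_1 ≥ 0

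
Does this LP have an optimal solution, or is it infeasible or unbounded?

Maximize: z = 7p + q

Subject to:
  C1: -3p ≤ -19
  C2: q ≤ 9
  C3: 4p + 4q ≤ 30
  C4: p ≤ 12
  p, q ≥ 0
The point (7.5, 0) satisfies every constraint, so the LP is feasible; the constraints give p ≤ 12 and q ≤ 9, which with p, q ≥ 0 keep the feasible region inside a bounded box. A feasible, bounded LP attains a finite optimum at a vertex.

Evaluating z = 7p + q at each vertex:
  (6.333, 0): z = 44.33
  (7.5, 0): z = 52.5
  (6.333, 1.167): z = 45.5

The LP has an optimal solution: (7.5, 0) with z = 52.5.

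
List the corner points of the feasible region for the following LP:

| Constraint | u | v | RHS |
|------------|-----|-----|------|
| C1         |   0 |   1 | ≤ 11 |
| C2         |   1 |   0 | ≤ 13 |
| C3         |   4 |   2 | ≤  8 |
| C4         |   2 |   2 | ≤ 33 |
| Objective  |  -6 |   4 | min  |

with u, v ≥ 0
Each vertex is the intersection of two constraint boundaries that also satisfies all remaining constraints:
  u = 0 and v = 0 → (0, 0)
  4u + 2v = 8 and v = 0 → (2, 0)
  4u + 2v = 8 and u = 0 → (0, 4)

Vertices: (0, 0), (2, 0), (0, 4)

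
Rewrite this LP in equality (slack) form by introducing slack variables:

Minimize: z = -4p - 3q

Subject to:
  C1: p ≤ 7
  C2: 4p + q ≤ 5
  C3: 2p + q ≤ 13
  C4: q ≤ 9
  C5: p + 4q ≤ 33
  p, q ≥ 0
min z = -4p - 3q

s.t.
  p + s1 = 7
  4p + q + s2 = 5
  2p + q + s3 = 13
  q + s4 = 9
  p + 4q + s5 = 33
  p, q, s1, s2, s3, s4, s5 ≥ 0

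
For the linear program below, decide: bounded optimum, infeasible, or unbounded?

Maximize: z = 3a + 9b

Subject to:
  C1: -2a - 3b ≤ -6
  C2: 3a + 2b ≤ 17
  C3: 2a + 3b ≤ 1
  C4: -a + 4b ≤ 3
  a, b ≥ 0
C3 requires 2a + 3b ≤ 1, while C1 (-2a - 3b ≤ -6) is equivalent to 2a + 3b ≥ 6. Together they would need 6 ≤ 2a + 3b ≤ 1, which is impossible since 6 > 1. No point satisfies all constraints.

Infeasible — the constraint set is empty.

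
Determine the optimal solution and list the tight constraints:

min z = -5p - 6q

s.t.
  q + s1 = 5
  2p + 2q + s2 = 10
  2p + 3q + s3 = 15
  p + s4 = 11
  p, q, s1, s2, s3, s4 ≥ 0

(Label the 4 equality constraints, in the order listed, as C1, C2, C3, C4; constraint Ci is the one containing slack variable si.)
Optimal: p = 0, q = 5
Slack at optimum:
  C1: slack = 0 (binding)
  C2: slack = 0 (binding)
  C3: slack = 0 (binding)
  C4: slack = 11
  p ≥ 0: p = 0 (binding)
  q ≥ 0: q = 5
Binding constraints: C1, C2, C3, p ≥ 0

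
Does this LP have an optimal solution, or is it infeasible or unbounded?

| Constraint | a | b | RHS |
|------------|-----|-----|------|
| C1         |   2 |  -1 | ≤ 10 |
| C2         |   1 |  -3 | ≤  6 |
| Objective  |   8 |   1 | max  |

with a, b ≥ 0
Feasible point: (0, 0) satisfies every constraint, so the LP is feasible.
Direction d = (0, 1): for each constraint row a, a·d ≤ 0 —
  (2)(0) + (-1)(1) = -1 ≤ 0
  (1)(0) + (-3)(1) = -3 ≤ 0
and d ≥ 0, so (0, 0) + t·d stays feasible for every t ≥ 0. Along this ray z = 8a + b changes by 1 per unit t, so z → +∞.

Unbounded: there is a feasible ray along which z → +∞.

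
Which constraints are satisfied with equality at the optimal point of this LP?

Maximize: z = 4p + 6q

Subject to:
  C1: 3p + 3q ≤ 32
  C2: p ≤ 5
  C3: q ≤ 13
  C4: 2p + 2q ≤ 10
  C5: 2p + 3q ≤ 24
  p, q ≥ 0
Optimal: p = 0, q = 5
Binding: C4, p ≥ 0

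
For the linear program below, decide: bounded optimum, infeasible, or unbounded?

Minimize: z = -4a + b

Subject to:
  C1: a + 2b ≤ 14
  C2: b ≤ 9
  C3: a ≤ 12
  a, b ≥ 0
The point (12, 0) satisfies every constraint, so the LP is feasible; the constraints give a ≤ 12 and b ≤ 9, which with a, b ≥ 0 keep the feasible region inside a bounded box. A feasible, bounded LP attains a finite optimum at a vertex.

Feasible with finite optimum z* = -48 at (12, 0).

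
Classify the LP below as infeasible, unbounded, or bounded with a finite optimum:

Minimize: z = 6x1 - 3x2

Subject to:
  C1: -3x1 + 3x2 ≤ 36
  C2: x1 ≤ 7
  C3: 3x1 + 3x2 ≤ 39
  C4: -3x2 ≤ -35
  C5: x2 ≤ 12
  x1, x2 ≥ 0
The point (0, 12) satisfies every constraint, so the LP is feasible; the constraints give x1 ≤ 7 and x2 ≤ 12, which with x1, x2 ≥ 0 keep the feasible region inside a bounded box. A feasible, bounded LP attains a finite optimum at a vertex.

The LP has an optimal solution: (0, 12) with z = -36.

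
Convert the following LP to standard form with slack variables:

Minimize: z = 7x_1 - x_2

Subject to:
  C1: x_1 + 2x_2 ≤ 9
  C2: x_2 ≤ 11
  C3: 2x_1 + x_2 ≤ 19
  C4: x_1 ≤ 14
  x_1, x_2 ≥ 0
min z = 7x_1 - x_2

s.t.
  x_1 + 2x_2 + s1 = 9
  x_2 + s2 = 11
  2x_1 + x_2 + s3 = 19
  x_1 + s4 = 14
  x_1, x_2, s1, s2, s3, s4 ≥ 0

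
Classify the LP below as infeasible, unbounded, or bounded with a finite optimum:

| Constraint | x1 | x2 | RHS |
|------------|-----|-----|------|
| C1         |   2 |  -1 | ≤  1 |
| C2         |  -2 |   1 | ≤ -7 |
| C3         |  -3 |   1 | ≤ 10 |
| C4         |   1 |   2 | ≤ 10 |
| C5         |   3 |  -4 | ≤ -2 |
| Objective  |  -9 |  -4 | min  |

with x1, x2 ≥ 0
C1 requires 2x1 - x2 ≤ 1, while C2 (-2x1 + x2 ≤ -7) is equivalent to 2x1 - x2 ≥ 7. Together they would need 7 ≤ 2x1 - x2 ≤ 1, which is impossible since 7 > 1. No point satisfies all constraints.

The feasible region is empty; the LP is infeasible.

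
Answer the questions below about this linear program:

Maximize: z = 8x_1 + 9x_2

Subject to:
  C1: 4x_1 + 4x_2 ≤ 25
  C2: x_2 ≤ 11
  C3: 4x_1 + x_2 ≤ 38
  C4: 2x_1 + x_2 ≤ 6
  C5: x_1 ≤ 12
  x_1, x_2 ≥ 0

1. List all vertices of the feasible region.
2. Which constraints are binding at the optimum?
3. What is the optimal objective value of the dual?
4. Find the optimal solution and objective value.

1. (0, 0), (3, 0), (0, 6)
2. C4, x_1 ≥ 0
3. 54 (by strong duality, equal to the primal optimum)
4. x_1 = 0, x_2 = 6, z = 54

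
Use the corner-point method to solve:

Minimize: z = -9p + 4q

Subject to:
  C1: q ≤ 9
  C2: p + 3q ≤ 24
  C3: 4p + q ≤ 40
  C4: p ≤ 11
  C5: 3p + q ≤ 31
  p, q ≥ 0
Each vertex is the intersection of two constraint boundaries that also satisfies all remaining constraints:
  p = 0 and q = 0 → (0, 0)
  4p + q = 40 and q = 0 → (10, 0)
  4p + q = 40 and 3p + q = 31 → (9, 4)
  p + 3q = 24 and 3p + q = 31 → (8.625, 5.125)
  p + 3q = 24 and p = 0 → (0, 8)

Evaluating z = -9p + 4q at each vertex:
  (0, 0): z = 0
  (10, 0): z = -90
  (9, 4): z = -65
  (8.625, 5.125): z = -57.12
  (0, 8): z = 32

The minimum is at (10, 0) with z = -90.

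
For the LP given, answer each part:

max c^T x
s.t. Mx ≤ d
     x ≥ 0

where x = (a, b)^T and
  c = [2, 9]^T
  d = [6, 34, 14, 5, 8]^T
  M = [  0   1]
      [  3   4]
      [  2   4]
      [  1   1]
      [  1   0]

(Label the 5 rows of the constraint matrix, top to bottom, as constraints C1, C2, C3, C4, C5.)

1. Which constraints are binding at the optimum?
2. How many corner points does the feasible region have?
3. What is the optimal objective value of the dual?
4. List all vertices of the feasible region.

1. C3, a ≥ 0
2. 4
3. 31.5 (by strong duality, equal to the primal optimum)
4. (0, 0), (5, 0), (3, 2), (0, 3.5)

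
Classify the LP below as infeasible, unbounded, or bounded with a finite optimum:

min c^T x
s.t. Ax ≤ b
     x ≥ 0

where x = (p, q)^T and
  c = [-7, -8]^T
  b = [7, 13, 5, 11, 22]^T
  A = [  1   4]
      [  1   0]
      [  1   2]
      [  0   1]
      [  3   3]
The point (5, 0) satisfies every constraint, so the LP is feasible; the constraints give p ≤ 13 and q ≤ 11, which with p, q ≥ 0 keep the feasible region inside a bounded box. A feasible, bounded LP attains a finite optimum at a vertex.

Evaluating z = -7p - 8q at each vertex:
  (0, 0): z = 0
  (5, 0): z = -35
  (3, 1): z = -29
  (0, 1.75): z = -14

Bounded optimum: z* = -35 at (5, 0).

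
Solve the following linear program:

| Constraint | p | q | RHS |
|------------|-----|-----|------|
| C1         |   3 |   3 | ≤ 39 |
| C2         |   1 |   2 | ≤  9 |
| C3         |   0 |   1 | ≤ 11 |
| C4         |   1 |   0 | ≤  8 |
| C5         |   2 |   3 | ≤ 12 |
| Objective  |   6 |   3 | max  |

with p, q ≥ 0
Each vertex is the intersection of two constraint boundaries that also satisfies all remaining constraints:
  p = 0 and q = 0 → (0, 0)
  2p + 3q = 12 and q = 0 → (6, 0)
  2p + 3q = 12 and p = 0 → (0, 4)

Evaluating z = 6p + 3q at each vertex:
  (0, 0): z = 0
  (6, 0): z = 36
  (0, 4): z = 12

The maximum is at (6, 0) with z = 36.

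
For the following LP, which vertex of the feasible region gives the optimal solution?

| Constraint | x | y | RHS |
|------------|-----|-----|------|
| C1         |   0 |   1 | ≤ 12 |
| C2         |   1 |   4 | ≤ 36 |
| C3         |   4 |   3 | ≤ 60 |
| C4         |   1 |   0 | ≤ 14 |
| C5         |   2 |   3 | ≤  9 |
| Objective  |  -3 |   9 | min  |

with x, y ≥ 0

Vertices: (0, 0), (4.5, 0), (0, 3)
(4.5, 0) with z = -13.5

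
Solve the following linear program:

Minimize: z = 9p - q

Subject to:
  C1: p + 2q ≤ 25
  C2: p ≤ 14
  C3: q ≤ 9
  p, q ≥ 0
p = 0, q = 9, z = -9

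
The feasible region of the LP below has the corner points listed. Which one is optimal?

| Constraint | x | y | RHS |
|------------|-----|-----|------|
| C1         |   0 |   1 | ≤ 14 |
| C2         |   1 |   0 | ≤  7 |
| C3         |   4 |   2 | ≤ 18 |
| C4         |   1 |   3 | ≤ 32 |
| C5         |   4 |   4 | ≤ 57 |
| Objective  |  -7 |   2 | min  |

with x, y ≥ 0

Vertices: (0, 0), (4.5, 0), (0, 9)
(4.5, 0) with z = -31.5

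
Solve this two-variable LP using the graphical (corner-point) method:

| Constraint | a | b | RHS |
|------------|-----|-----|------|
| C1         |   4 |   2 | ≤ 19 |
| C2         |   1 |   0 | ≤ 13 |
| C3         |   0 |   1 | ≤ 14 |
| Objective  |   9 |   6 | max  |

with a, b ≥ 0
Each vertex is the intersection of two constraint boundaries that also satisfies all remaining constraints:
  a = 0 and b = 0 → (0, 0)
  4a + 2b = 19 and b = 0 → (4.75, 0)
  4a + 2b = 19 and a = 0 → (0, 9.5)

Evaluating z = 9a + 6b at each vertex:
  (0, 0): z = 0
  (4.75, 0): z = 42.75
  (0, 9.5): z = 57

The maximum is at (0, 9.5) with z = 57.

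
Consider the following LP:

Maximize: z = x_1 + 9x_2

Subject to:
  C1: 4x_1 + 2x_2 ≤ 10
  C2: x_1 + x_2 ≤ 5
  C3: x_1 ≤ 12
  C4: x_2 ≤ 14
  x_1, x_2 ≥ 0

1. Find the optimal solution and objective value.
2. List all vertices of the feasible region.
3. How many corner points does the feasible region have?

1. x_1 = 0, x_2 = 5, z = 45
2. (0, 0), (2.5, 0), (0, 5)
3. 3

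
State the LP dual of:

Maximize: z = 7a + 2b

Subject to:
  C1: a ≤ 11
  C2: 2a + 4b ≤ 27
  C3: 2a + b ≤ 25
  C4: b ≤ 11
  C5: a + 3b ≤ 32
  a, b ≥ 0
Minimize: z = 11y1 + 27y2 + 25y3 + 11y4 + 32y5

Subject to:
  C1: -y1 - 2y2 - 2y3 - y5 ≤ -7
  C2: -4y2 - y3 - y4 - 3y5 ≤ -2
  y1, y2, y3, y4, y5 ≥ 0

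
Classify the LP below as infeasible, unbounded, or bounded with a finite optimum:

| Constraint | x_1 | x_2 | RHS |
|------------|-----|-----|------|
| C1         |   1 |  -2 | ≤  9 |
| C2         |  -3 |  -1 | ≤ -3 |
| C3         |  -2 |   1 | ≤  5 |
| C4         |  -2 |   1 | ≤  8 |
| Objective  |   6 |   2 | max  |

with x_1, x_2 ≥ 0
Feasible point: (1, 0) satisfies every constraint, so the LP is feasible.
Direction d = (1, 1): for each constraint row a, a·d ≤ 0 —
  (1)(1) + (-2)(1) = -1 ≤ 0
  (-3)(1) + (-1)(1) = -4 ≤ 0
  (-2)(1) + (1)(1) = -1 ≤ 0
  (-2)(1) + (1)(1) = -1 ≤ 0
and d ≥ 0, so (1, 0) + t·d stays feasible for every t ≥ 0. Along this ray z = 6x_1 + 2x_2 changes by 8 per unit t, so z → +∞.

Unbounded — the objective can increase without bound over the feasible region.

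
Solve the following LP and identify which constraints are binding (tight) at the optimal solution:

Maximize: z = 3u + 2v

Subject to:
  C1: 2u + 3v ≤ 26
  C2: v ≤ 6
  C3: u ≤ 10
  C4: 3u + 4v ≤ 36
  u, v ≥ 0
Optimal: u = 10, v = 1.5
Binding: C3, C4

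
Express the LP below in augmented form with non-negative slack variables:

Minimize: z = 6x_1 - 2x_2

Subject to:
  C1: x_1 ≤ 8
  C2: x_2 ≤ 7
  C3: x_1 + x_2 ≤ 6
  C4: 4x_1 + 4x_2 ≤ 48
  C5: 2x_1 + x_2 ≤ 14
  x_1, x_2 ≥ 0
min z = 6x_1 - 2x_2

s.t.
  x_1 + s1 = 8
  x_2 + s2 = 7
  x_1 + x_2 + s3 = 6
  4x_1 + 4x_2 + s4 = 48
  2x_1 + x_2 + s5 = 14
  x_1, x_2, s1, s2, s3, s4, s5 ≥ 0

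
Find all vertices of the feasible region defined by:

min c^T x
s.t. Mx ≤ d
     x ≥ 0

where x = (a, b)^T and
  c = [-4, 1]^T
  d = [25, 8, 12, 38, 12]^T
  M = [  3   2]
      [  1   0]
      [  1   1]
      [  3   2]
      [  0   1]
Each vertex is the intersection of two constraint boundaries that also satisfies all remaining constraints:
  a = 0 and b = 0 → (0, 0)
  a = 8 and b = 0 → (8, 0)
  3a + 2b = 25 and a = 8 → (8, 0.5)
  3a + 2b = 25 and a + b = 12 → (1, 11)
  a + b = 12 and b = 12 → (0, 12)

Vertices: (0, 0), (8, 0), (8, 0.5), (1, 11), (0, 12)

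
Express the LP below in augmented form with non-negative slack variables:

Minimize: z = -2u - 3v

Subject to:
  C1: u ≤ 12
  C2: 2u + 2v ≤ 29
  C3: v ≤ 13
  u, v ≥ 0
min z = -2u - 3v

s.t.
  u + s1 = 12
  2u + 2v + s2 = 29
  v + s3 = 13
  u, v, s1, s2, s3 ≥ 0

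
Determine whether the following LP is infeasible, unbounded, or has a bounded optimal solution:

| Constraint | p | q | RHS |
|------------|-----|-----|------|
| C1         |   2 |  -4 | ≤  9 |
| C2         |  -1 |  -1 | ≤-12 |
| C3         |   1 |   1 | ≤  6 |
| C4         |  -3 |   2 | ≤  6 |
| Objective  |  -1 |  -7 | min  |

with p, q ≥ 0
C3 requires p + q ≤ 6, while C2 (-p - q ≤ -12) is equivalent to p + q ≥ 12. Together they would need 12 ≤ p + q ≤ 6, which is impossible since 12 > 6. No point satisfies all constraints.

The feasible region is empty; the LP is infeasible.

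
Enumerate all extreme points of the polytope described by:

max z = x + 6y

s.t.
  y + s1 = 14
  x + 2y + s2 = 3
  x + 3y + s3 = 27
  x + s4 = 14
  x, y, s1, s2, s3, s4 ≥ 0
Each vertex is the intersection of two constraint boundaries that also satisfies all remaining constraints:
  x = 0 and y = 0 → (0, 0)
  x + 2y = 3 and y = 0 → (3, 0)
  x + 2y = 3 and x = 0 → (0, 1.5)

Vertices: (0, 0), (3, 0), (0, 1.5)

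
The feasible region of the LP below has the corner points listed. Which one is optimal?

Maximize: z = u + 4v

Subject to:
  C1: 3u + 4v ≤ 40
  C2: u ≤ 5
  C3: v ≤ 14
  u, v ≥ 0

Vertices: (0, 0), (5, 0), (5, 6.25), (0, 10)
Evaluating z = u + 4v at each vertex:
  (0, 0): z = 0
  (5, 0): z = 5
  (5, 6.25): z = 30
  (0, 10): z = 40

The largest value is z = 40, attained at (0, 10).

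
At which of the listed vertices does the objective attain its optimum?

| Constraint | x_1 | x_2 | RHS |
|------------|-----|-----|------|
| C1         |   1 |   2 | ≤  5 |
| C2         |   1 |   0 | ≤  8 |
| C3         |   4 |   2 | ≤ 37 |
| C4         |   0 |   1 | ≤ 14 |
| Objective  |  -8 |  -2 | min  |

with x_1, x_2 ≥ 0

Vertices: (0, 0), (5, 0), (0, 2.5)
(5, 0) with z = -40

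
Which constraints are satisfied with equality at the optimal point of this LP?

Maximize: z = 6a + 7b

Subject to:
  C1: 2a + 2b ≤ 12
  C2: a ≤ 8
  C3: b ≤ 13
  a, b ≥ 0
Optimal: a = 0, b = 6
Slack at optimum:
  C1: slack = 0 (binding)
  C2: slack = 8
  C3: slack = 7
  a ≥ 0: a = 0 (binding)
  b ≥ 0: b = 6
Binding constraints: C1, a ≥ 0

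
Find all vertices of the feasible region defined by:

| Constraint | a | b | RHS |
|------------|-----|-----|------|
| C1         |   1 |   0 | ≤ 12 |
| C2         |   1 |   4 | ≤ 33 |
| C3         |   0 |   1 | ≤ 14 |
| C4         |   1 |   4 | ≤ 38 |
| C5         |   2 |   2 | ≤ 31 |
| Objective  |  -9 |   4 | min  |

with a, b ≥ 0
Each vertex is the intersection of two constraint boundaries that also satisfies all remaining constraints:
  a = 0 and b = 0 → (0, 0)
  a = 12 and b = 0 → (12, 0)
  a = 12 and 2a + 2b = 31 → (12, 3.5)
  a + 4b = 33 and 2a + 2b = 31 → (9.667, 5.833)
  a + 4b = 33 and a = 0 → (0, 8.25)

Vertices: (0, 0), (12, 0), (12, 3.5), (9.667, 5.833), (0, 8.25)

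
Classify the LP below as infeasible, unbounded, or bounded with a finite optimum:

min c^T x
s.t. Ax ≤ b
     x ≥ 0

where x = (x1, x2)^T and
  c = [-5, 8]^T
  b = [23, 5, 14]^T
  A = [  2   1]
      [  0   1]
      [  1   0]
The point (11.5, 0) satisfies every constraint, so the LP is feasible; the constraints give x1 ≤ 14 and x2 ≤ 5, which with x1, x2 ≥ 0 keep the feasible region inside a bounded box. A feasible, bounded LP attains a finite optimum at a vertex.

The LP has an optimal solution: (11.5, 0) with z = -57.5.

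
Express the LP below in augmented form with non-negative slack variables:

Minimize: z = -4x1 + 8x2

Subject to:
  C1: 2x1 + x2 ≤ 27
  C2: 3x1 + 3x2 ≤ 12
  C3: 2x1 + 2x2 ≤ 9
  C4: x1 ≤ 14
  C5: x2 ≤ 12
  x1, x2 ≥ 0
min z = -4x1 + 8x2

s.t.
  2x1 + x2 + s1 = 27
  3x1 + 3x2 + s2 = 12
  2x1 + 2x2 + s3 = 9
  x1 + s4 = 14
  x2 + s5 = 12
  x1, x2, s1, s2, s3, s4, s5 ≥ 0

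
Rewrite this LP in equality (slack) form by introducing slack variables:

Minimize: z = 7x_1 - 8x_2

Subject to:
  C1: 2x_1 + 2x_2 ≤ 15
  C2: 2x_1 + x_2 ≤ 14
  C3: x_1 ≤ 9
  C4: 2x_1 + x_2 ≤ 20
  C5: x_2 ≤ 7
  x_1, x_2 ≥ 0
min z = 7x_1 - 8x_2

s.t.
  2x_1 + 2x_2 + s1 = 15
  2x_1 + x_2 + s2 = 14
  x_1 + s3 = 9
  2x_1 + x_2 + s4 = 20
  x_2 + s5 = 7
  x_1, x_2, s1, s2, s3, s4, s5 ≥ 0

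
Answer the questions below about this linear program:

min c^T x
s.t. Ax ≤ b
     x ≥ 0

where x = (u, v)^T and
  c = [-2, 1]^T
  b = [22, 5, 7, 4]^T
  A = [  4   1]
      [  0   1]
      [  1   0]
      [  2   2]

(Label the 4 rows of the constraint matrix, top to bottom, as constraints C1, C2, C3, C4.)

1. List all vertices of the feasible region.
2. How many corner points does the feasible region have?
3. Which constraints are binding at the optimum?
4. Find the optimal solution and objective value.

1. (0, 0), (2, 0), (0, 2)
2. 3
3. C4, v ≥ 0
4. u = 2, v = 0, z = -4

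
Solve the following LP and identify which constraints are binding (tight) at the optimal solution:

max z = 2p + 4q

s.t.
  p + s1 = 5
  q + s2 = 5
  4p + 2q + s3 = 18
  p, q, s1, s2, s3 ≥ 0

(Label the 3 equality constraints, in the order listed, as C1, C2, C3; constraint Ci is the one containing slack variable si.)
Optimal: p = 2, q = 5
Binding: C2, C3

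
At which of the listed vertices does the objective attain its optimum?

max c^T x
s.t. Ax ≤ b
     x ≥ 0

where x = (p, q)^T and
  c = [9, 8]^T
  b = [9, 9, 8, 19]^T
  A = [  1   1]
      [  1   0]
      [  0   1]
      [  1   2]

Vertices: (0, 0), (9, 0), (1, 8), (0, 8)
Evaluating z = 9p + 8q at each vertex:
  (0, 0): z = 0
  (9, 0): z = 81
  (1, 8): z = 73
  (0, 8): z = 64

The largest value is z = 81, attained at (9, 0).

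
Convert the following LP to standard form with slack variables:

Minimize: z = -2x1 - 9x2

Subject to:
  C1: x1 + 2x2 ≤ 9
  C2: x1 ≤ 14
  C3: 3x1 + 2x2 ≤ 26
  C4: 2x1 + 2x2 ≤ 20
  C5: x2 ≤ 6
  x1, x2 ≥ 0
min z = -2x1 - 9x2

s.t.
  x1 + 2x2 + s1 = 9
  x1 + s2 = 14
  3x1 + 2x2 + s3 = 26
  2x1 + 2x2 + s4 = 20
  x2 + s5 = 6
  x1, x2, s1, s2, s3, s4, s5 ≥ 0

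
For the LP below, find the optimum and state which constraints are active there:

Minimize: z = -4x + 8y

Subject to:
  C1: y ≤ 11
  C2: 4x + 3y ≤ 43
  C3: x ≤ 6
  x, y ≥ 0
Optimal: x = 6, y = 0
Slack at optimum:
  C1: slack = 11
  C2: slack = 19
  C3: slack = 0 (binding)
  x ≥ 0: x = 6
  y ≥ 0: y = 0 (binding)
Binding constraints: C3, y ≥ 0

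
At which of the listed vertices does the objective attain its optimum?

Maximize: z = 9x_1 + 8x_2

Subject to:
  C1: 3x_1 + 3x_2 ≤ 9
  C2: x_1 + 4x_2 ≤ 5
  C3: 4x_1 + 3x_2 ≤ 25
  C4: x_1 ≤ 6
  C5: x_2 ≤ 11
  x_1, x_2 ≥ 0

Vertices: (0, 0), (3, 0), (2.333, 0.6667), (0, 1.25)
Evaluating z = 9x_1 + 8x_2 at each vertex:
  (0, 0): z = 0
  (3, 0): z = 27
  (2.333, 0.6667): z = 26.33
  (0, 1.25): z = 10

The largest value is z = 27, attained at (3, 0).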